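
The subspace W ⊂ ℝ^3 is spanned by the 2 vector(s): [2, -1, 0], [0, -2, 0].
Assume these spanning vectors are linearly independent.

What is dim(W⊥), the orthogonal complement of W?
dim(W⊥) = 1

For any subspace W of ℝ^n, dim(W) + dim(W⊥) = n (the whole-space dimension).
Here the given 2 vectors are linearly independent, so dim(W) = 2.
Thus dim(W⊥) = n - dim(W) = 3 - 2 = 1.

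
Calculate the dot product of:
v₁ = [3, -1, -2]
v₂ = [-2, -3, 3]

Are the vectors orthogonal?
-9, No

The dot product is the sum of products of corresponding components.
v₁·v₂ = (3)*(-2) + (-1)*(-3) + (-2)*(3) = -6 + 3 - 6 = -9.
Two vectors are orthogonal iff their dot product is 0; here the dot product is -9, so the vectors are not orthogonal.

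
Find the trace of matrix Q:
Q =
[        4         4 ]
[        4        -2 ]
tr(Q) = 4 - 2 = 2

The trace of a square matrix is the sum of its diagonal entries.
Diagonal entries of Q: Q[0][0] = 4, Q[1][1] = -2.
tr(Q) = 4 - 2 = 2.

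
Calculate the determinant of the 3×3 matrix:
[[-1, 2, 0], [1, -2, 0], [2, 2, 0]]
0

Expansion along first row:
det = -1·det([[-2,0],[2,0]]) - 2·det([[1,0],[2,0]]) + 0·det([[1,-2],[2,2]])
    = -1·(-2·0 - 0·2) - 2·(1·0 - 0·2) + 0·(1·2 - -2·2)
    = -1·0 - 2·0 + 0·6
    = 0 + 0 + 0 = 0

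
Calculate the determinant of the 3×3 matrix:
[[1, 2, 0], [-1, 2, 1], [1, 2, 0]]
0

Expansion along first row:
det = 1·det([[2,1],[2,0]]) - 2·det([[-1,1],[1,0]]) + 0·det([[-1,2],[1,2]])
    = 1·(2·0 - 1·2) - 2·(-1·0 - 1·1) + 0·(-1·2 - 2·1)
    = 1·-2 - 2·-1 + 0·-4
    = -2 + 2 + 0 = 0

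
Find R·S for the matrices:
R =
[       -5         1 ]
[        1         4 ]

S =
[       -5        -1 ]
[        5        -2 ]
RS =
[       30         3 ]
[       15        -9 ]

Matrix multiplication: (RS)[i][j] = sum over k of R[i][k] * S[k][j].
  (RS)[0][0] = (-5)*(-5) + (1)*(5) = 30
  (RS)[0][1] = (-5)*(-1) + (1)*(-2) = 3
  (RS)[1][0] = (1)*(-5) + (4)*(5) = 15
  (RS)[1][1] = (1)*(-1) + (4)*(-2) = -9
RS =
[       30         3 ]
[       15        -9 ]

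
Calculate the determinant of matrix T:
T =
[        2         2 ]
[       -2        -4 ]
det(T) = -4

For a 2×2 matrix [[a, b], [c, d]], det = a*d - b*c.
det(T) = (2)*(-4) - (2)*(-2) = -8 + 4 = -4.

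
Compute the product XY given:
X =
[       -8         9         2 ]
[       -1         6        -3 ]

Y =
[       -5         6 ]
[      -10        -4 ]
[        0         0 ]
XY =
[      -50       -84 ]
[      -55       -30 ]

Matrix multiplication: (XY)[i][j] = sum over k of X[i][k] * Y[k][j].
  (XY)[0][0] = (-8)*(-5) + (9)*(-10) + (2)*(0) = -50
  (XY)[0][1] = (-8)*(6) + (9)*(-4) + (2)*(0) = -84
  (XY)[1][0] = (-1)*(-5) + (6)*(-10) + (-3)*(0) = -55
  (XY)[1][1] = (-1)*(6) + (6)*(-4) + (-3)*(0) = -30
XY =
[      -50       -84 ]
[      -55       -30 ]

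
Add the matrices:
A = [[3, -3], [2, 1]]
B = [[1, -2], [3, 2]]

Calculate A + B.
[[4, -5], [5, 3]]

Add corresponding elements:
(3)+(1)=4
(-3)+(-2)=-5
(2)+(3)=5
(1)+(2)=3
A + B = [[4, -5], [5, 3]]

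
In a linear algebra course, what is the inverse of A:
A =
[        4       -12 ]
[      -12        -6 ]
det(A) = -168
A⁻¹ =
[     1/28     -1/14 ]
[    -1/14     -1/42 ]

For a 2×2 matrix A = [[a, b], [c, d]] with det(A) ≠ 0, A⁻¹ = (1/det(A)) * [[d, -b], [-c, a]].
det(A) = (4)*(-6) - (-12)*(-12) = -24 - 144 = -168.
A⁻¹ = (1/-168) * [[-6, 12], [12, 4]].
Dividing each entry by -168 and reducing:
A⁻¹ =
[     1/28     -1/14 ]
[    -1/14     -1/42 ]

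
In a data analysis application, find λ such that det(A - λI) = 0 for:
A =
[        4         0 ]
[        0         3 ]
λ = 3, 4

Solve det(A - λI) = 0. For a 2×2 matrix the characteristic equation is λ² - (trace)λ + det = 0.
trace(A) = a + d = 4 + 3 = 7.
det(A) = a*d - b*c = (4)*(3) - (0)*(0) = 12 - 0 = 12.
Characteristic equation: λ² - (7)λ + (12) = 0.
Discriminant = (7)² - 4*(12) = 49 - 48 = 1.
λ = (7 ± √1) / 2 = (7 ± 1) / 2 = 3, 4.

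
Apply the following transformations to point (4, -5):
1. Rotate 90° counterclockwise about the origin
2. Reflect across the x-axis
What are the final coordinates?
(5, -4)

Step 1: Rotate 90° → (5, 4)
Step 2: Reflect across the x-axis → (5, -4)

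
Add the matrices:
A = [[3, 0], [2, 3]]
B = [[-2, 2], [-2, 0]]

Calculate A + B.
[[1, 2], [0, 3]]

Add corresponding elements:
(3)+(-2)=1
(0)+(2)=2
(2)+(-2)=0
(3)+(0)=3
A + B = [[1, 2], [0, 3]]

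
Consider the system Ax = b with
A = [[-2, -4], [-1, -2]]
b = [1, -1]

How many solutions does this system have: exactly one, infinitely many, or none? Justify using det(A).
No solution

det(A) = (-2)*(-2) - (-4)*(-1) = 0, so A is singular.
The column space of A is span(column 1) = span([-2, -1]).
b = [1, -1] is not a scalar multiple of column 1, so b ∉ column space and the system is inconsistent — no solution.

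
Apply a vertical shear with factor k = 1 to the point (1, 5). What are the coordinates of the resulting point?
(1, 6)

Shear matrix for vertical shear with factor k = 1:
[[1, 0], [1, 1]]
Result: (1, 5) → (1, 6)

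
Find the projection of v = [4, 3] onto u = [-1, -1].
[7/2, 7/2]

The projection of v onto u is proj_u(v) = ((v·u) / (u·u)) · u.
v·u = (4)*(-1) + (3)*(-1) = -7.
u·u = (-1)*(-1) + (-1)*(-1) = 2.
coefficient = -7 / 2 = -7/2.
proj_u(v) = -7/2 · [-1, -1] = [7/2, 7/2].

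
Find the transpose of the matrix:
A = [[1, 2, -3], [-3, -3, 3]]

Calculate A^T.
[[1, -3], [2, -3], [-3, 3]]

The transpose sends entry (i,j) to (j,i); rows become columns.
Row 0 of A: [1, 2, -3] -> column 0 of A^T.
Row 1 of A: [-3, -3, 3] -> column 1 of A^T.
A^T = [[1, -3], [2, -3], [-3, 3]]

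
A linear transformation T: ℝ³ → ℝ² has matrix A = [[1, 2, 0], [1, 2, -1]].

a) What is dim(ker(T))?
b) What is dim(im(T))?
dim(ker) = 1, dim(im) = 2

The two rows are not scalar multiples of one another (no single k satisfies row 2 = k × row 1), so they are linearly independent.
Thus rank(A) = 2.
dim(im(T)) = rank(A) = 2.
By the rank-nullity theorem applied to T: ℝ³ → ℝ², rank(A) + nullity(A) = 3 (the domain dimension), so dim(ker(T)) = 3 - 2 = 1.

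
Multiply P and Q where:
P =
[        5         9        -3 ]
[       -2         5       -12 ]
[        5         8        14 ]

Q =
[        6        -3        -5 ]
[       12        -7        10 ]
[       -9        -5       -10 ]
PQ =
[      165       -63        95 ]
[      156        31       180 ]
[        0      -141       -85 ]

Matrix multiplication: (PQ)[i][j] = sum over k of P[i][k] * Q[k][j].
  (PQ)[0][0] = (5)*(6) + (9)*(12) + (-3)*(-9) = 165
  (PQ)[0][1] = (5)*(-3) + (9)*(-7) + (-3)*(-5) = -63
  (PQ)[0][2] = (5)*(-5) + (9)*(10) + (-3)*(-10) = 95
  (PQ)[1][0] = (-2)*(6) + (5)*(12) + (-12)*(-9) = 156
  (PQ)[1][1] = (-2)*(-3) + (5)*(-7) + (-12)*(-5) = 31
  (PQ)[1][2] = (-2)*(-5) + (5)*(10) + (-12)*(-10) = 180
  (PQ)[2][0] = (5)*(6) + (8)*(12) + (14)*(-9) = 0
  (PQ)[2][1] = (5)*(-3) + (8)*(-7) + (14)*(-5) = -141
  (PQ)[2][2] = (5)*(-5) + (8)*(10) + (14)*(-10) = -85
PQ =
[      165       -63        95 ]
[      156        31       180 ]
[        0      -141       -85 ]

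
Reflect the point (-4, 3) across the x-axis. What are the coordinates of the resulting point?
(-4, -3)

Reflection across x-axis: (-4, 3) → (-4, -3)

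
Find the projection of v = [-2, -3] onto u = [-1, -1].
[-5/2, -5/2]

The projection of v onto u is proj_u(v) = ((v·u) / (u·u)) · u.
v·u = (-2)*(-1) + (-3)*(-1) = 5.
u·u = (-1)*(-1) + (-1)*(-1) = 2.
coefficient = 5 / 2 = 5/2.
proj_u(v) = 5/2 · [-1, -1] = [-5/2, -5/2].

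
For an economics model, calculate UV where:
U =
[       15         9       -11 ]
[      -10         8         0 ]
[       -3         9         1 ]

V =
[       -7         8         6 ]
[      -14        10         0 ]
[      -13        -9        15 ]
UV =
[      -88       309       -75 ]
[      -42         0       -60 ]
[     -118        57        -3 ]

Matrix multiplication: (UV)[i][j] = sum over k of U[i][k] * V[k][j].
  (UV)[0][0] = (15)*(-7) + (9)*(-14) + (-11)*(-13) = -88
  (UV)[0][1] = (15)*(8) + (9)*(10) + (-11)*(-9) = 309
  (UV)[0][2] = (15)*(6) + (9)*(0) + (-11)*(15) = -75
  (UV)[1][0] = (-10)*(-7) + (8)*(-14) + (0)*(-13) = -42
  (UV)[1][1] = (-10)*(8) + (8)*(10) + (0)*(-9) = 0
  (UV)[1][2] = (-10)*(6) + (8)*(0) + (0)*(15) = -60
  (UV)[2][0] = (-3)*(-7) + (9)*(-14) + (1)*(-13) = -118
  (UV)[2][1] = (-3)*(8) + (9)*(10) + (1)*(-9) = 57
  (UV)[2][2] = (-3)*(6) + (9)*(0) + (1)*(15) = -3
UV =
[      -88       309       -75 ]
[      -42         0       -60 ]
[     -118        57        -3 ]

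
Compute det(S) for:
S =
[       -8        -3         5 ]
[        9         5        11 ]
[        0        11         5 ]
det(S) = 1398

Expand along row 0 (cofactor expansion): det(S) = a*(e*i - f*h) - b*(d*i - f*g) + c*(d*h - e*g), where the 3×3 is [[a, b, c], [d, e, f], [g, h, i]].
Minor M_00 = (5)*(5) - (11)*(11) = 25 - 121 = -96.
Minor M_01 = (9)*(5) - (11)*(0) = 45 - 0 = 45.
Minor M_02 = (9)*(11) - (5)*(0) = 99 - 0 = 99.
det(S) = (-8)*(-96) - (-3)*(45) + (5)*(99) = 768 + 135 + 495 = 1398.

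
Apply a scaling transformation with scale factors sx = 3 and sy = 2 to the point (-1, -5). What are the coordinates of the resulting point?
(-3, -10)

Scaling matrix:
[[3, 0], [0, 2]]
Result: (-1 × 3, -5 × 2) = (-3, -10)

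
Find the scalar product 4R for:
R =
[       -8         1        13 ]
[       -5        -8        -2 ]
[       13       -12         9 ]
4R =
[      -32         4        52 ]
[      -20       -32        -8 ]
[       52       -48        36 ]

Scalar multiplication is elementwise: (4R)[i][j] = 4 * R[i][j].
  (4R)[0][0] = 4 * (-8) = -32
  (4R)[0][1] = 4 * (1) = 4
  (4R)[0][2] = 4 * (13) = 52
  (4R)[1][0] = 4 * (-5) = -20
  (4R)[1][1] = 4 * (-8) = -32
  (4R)[1][2] = 4 * (-2) = -8
  (4R)[2][0] = 4 * (13) = 52
  (4R)[2][1] = 4 * (-12) = -48
  (4R)[2][2] = 4 * (9) = 36
4R =
[      -32         4        52 ]
[      -20       -32        -8 ]
[       52       -48        36 ]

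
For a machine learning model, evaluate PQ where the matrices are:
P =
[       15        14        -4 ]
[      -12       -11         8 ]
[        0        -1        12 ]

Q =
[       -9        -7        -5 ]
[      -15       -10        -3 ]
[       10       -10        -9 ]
PQ =
[     -385      -205       -81 ]
[      353       114        21 ]
[      135      -110      -105 ]

Matrix multiplication: (PQ)[i][j] = sum over k of P[i][k] * Q[k][j].
  (PQ)[0][0] = (15)*(-9) + (14)*(-15) + (-4)*(10) = -385
  (PQ)[0][1] = (15)*(-7) + (14)*(-10) + (-4)*(-10) = -205
  (PQ)[0][2] = (15)*(-5) + (14)*(-3) + (-4)*(-9) = -81
  (PQ)[1][0] = (-12)*(-9) + (-11)*(-15) + (8)*(10) = 353
  (PQ)[1][1] = (-12)*(-7) + (-11)*(-10) + (8)*(-10) = 114
  (PQ)[1][2] = (-12)*(-5) + (-11)*(-3) + (8)*(-9) = 21
  (PQ)[2][0] = (0)*(-9) + (-1)*(-15) + (12)*(10) = 135
  (PQ)[2][1] = (0)*(-7) + (-1)*(-10) + (12)*(-10) = -110
  (PQ)[2][2] = (0)*(-5) + (-1)*(-3) + (12)*(-9) = -105
PQ =
[     -385      -205       -81 ]
[      353       114        21 ]
[      135      -110      -105 ]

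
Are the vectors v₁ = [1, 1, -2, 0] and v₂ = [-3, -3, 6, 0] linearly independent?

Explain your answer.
No, linearly dependent (v₂ = -3·v₁)

Check whether there is a scalar k with v₂ = k·v₁.
Comparing components, k = -3 satisfies -3·[1, 1, -2, 0] = [-3, -3, 6, 0].
Since v₂ is a scalar multiple of v₁, the two vectors are linearly dependent.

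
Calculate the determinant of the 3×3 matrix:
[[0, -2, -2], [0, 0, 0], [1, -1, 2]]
0

Expansion along first row:
det = 0·det([[0,0],[-1,2]]) - -2·det([[0,0],[1,2]]) + -2·det([[0,0],[1,-1]])
    = 0·(0·2 - 0·-1) - -2·(0·2 - 0·1) + -2·(0·-1 - 0·1)
    = 0·0 - -2·0 + -2·0
    = 0 + 0 + 0 = 0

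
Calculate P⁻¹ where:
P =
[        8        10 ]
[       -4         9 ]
det(P) = 112
P⁻¹ =
[    9/112     -5/56 ]
[     1/28      1/14 ]

For a 2×2 matrix P = [[a, b], [c, d]] with det(P) ≠ 0, P⁻¹ = (1/det(P)) * [[d, -b], [-c, a]].
det(P) = (8)*(9) - (10)*(-4) = 72 + 40 = 112.
P⁻¹ = (1/112) * [[9, -10], [4, 8]].
Dividing each entry by 112 and reducing:
P⁻¹ =
[    9/112     -5/56 ]
[     1/28      1/14 ]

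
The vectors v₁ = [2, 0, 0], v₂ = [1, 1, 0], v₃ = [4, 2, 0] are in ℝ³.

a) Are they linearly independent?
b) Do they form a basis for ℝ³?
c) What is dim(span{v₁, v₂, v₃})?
Not independent, not a basis, dim(span) = 2

Check whether v₃ can be written as a linear combination of v₁ and v₂.
v₃ = (1)·v₁ + (2)·v₂ = [4, 2, 0], so the three vectors are linearly dependent.
Thus they do not form a basis for ℝ³, and dim(span{v₁, v₂, v₃}) = 2 (spanned by v₁ and v₂).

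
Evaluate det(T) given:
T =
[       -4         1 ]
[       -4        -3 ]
det(T) = 16

For a 2×2 matrix [[a, b], [c, d]], det = a*d - b*c.
det(T) = (-4)*(-3) - (1)*(-4) = 12 + 4 = 16.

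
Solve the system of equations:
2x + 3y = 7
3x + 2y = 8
x = 2, y = 1

Use elimination (row reduction):
Equation 1: 2x + 3y = 7.
Equation 2: 3x + 2y = 8.
Multiply Eq1 by 3 and Eq2 by 2: 6x + 9y = 21;  6x + 4y = 16.
Subtract: (-5)y = -5, so y = 1.
Back-substitute into Eq1: 2x + 3*(1) = 7, so x = 2.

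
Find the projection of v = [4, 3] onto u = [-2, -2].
[7/2, 7/2]

The projection of v onto u is proj_u(v) = ((v·u) / (u·u)) · u.
v·u = (4)*(-2) + (3)*(-2) = -14.
u·u = (-2)*(-2) + (-2)*(-2) = 8.
coefficient = -14 / 8 = -7/4.
proj_u(v) = -7/4 · [-2, -2] = [7/2, 7/2].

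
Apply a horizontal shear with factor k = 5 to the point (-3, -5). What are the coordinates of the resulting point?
(-28, -5)

Shear matrix for horizontal shear with factor k = 5:
[[1, 5], [0, 1]]
Result: (-3, -5) → (-28, -5)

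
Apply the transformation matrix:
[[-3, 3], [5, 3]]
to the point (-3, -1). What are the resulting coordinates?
(6, -18)

Matrix multiplication:
[[-3, 3], [5, 3]] × [-3, -1]ᵀ
= [-3×-3 + 3×-1, 5×-3 + 3×-1]ᵀ
= [6.0000, -18.0000]ᵀ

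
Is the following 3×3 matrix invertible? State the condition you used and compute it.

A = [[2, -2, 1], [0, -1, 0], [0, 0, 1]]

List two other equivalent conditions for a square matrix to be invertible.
Yes, invertible; det(A) = -2 ≠ 0. Equivalent conditions: rank(A) = 3; Ax = 0 has only the trivial solution; 0 is not an eigenvalue; the columns of A are linearly independent.

To check invertibility, compute det(A).
The given matrix is triangular, so det(A) equals the product of its diagonal entries = -2 ≠ 0.
Since det(A) ≠ 0, A is invertible.
Equivalent conditions for a square matrix A to be invertible:
- rank(A) = 3 (full rank).
- The homogeneous system Ax = 0 has only the trivial solution x = 0.
- 0 is not an eigenvalue of A.
- The columns (equivalently rows) of A are linearly independent.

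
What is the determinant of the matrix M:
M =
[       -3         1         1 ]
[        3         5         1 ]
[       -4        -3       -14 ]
det(M) = 250

Expand along row 0 (cofactor expansion): det(M) = a*(e*i - f*h) - b*(d*i - f*g) + c*(d*h - e*g), where the 3×3 is [[a, b, c], [d, e, f], [g, h, i]].
Minor M_00 = (5)*(-14) - (1)*(-3) = -70 + 3 = -67.
Minor M_01 = (3)*(-14) - (1)*(-4) = -42 + 4 = -38.
Minor M_02 = (3)*(-3) - (5)*(-4) = -9 + 20 = 11.
det(M) = (-3)*(-67) - (1)*(-38) + (1)*(11) = 201 + 38 + 11 = 250.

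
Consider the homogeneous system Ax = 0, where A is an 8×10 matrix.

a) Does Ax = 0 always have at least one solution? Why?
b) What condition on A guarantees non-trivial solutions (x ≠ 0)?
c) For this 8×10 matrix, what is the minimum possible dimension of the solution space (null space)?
a) Yes, x = 0 is always a solution. b) When A has linearly dependent columns (rank < n). c) Minimum nullity = 2.

a) x = 0 satisfies A·0 = 0, so the zero vector is always a solution.
b) Non-trivial solutions exist iff the columns of A are linearly dependent, equivalently rank(A) < n (the number of columns).
c) By rank-nullity, rank(A) + nullity(A) = n = 10. Since A has only 8 rows, rank(A) ≤ 8, so nullity(A) ≥ 10 - 8 = 2.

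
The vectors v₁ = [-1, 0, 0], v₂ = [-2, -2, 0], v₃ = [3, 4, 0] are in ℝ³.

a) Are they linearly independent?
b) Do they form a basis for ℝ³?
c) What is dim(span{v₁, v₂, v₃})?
Not independent, not a basis, dim(span) = 2

Check whether v₃ can be written as a linear combination of v₁ and v₂.
v₃ = (1)·v₁ + (-2)·v₂ = [3, 4, 0], so the three vectors are linearly dependent.
Thus they do not form a basis for ℝ³, and dim(span{v₁, v₂, v₃}) = 2 (spanned by v₁ and v₂).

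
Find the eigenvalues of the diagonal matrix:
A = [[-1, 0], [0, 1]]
λ₁ = -1, λ₂ = 1

The characteristic polynomial of A is det(A - λI) = (-1 - λ)(1 - λ) = 0.
The roots are λ = -1 and λ = 1, so the eigenvalues are the diagonal entries.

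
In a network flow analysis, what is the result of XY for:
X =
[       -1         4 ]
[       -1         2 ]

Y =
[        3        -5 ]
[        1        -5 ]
XY =
[        1       -15 ]
[       -1        -5 ]

Matrix multiplication: (XY)[i][j] = sum over k of X[i][k] * Y[k][j].
  (XY)[0][0] = (-1)*(3) + (4)*(1) = 1
  (XY)[0][1] = (-1)*(-5) + (4)*(-5) = -15
  (XY)[1][0] = (-1)*(3) + (2)*(1) = -1
  (XY)[1][1] = (-1)*(-5) + (2)*(-5) = -5
XY =
[        1       -15 ]
[       -1        -5 ]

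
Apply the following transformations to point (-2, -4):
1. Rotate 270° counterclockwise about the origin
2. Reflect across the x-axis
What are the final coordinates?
(-4, -2)

Step 1: Rotate 270° → (-4, 2)
Step 2: Reflect across the x-axis → (-4, -2)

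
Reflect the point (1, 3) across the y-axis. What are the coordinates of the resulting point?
(-1, 3)

Reflection across y-axis: (1, 3) → (-1, 3)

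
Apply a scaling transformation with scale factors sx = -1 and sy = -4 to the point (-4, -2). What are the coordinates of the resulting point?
(4, 8)

Scaling matrix:
[[-1, 0], [0, -4]]
Result: (-4 × -1, -2 × -4) = (4, 8)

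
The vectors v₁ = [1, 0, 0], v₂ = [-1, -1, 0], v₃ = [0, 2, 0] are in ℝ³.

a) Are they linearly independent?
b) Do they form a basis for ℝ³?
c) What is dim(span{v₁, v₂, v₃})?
Not independent, not a basis, dim(span) = 2

Check whether v₃ can be written as a linear combination of v₁ and v₂.
v₃ = (-2)·v₁ + (-2)·v₂ = [0, 2, 0], so the three vectors are linearly dependent.
Thus they do not form a basis for ℝ³, and dim(span{v₁, v₂, v₃}) = 2 (spanned by v₁ and v₂).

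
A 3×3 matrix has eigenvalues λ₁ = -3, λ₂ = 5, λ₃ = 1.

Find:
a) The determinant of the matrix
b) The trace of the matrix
det = -15, trace = 3

Two standard eigenvalue identities:
- det(A) equals the product of the eigenvalues (counted with multiplicity).
- trace(A) equals the sum of the eigenvalues.
det(A) = (-3)*(5)*(1) = -15.
trace(A) = -3 + 5 + 1 = 3.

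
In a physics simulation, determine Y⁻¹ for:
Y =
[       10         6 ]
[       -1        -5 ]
det(Y) = -44
Y⁻¹ =
[     5/44      3/22 ]
[    -1/44     -5/22 ]

For a 2×2 matrix Y = [[a, b], [c, d]] with det(Y) ≠ 0, Y⁻¹ = (1/det(Y)) * [[d, -b], [-c, a]].
det(Y) = (10)*(-5) - (6)*(-1) = -50 + 6 = -44.
Y⁻¹ = (1/-44) * [[-5, -6], [1, 10]].
Dividing each entry by -44 and reducing:
Y⁻¹ =
[     5/44      3/22 ]
[    -1/44     -5/22 ]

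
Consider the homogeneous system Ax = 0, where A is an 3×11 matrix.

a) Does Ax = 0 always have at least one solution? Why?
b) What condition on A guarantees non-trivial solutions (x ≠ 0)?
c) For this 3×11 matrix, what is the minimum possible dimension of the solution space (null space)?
a) Yes, x = 0 is always a solution. b) When A has linearly dependent columns (rank < n). c) Minimum nullity = 8.

a) x = 0 satisfies A·0 = 0, so the zero vector is always a solution.
b) Non-trivial solutions exist iff the columns of A are linearly dependent, equivalently rank(A) < n (the number of columns).
c) By rank-nullity, rank(A) + nullity(A) = n = 11. Since A has only 3 rows, rank(A) ≤ 3, so nullity(A) ≥ 11 - 3 = 8.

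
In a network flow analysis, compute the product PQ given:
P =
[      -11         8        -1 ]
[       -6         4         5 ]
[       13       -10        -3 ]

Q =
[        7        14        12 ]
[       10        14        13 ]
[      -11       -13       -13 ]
PQ =
[       14       -29       -15 ]
[      -57       -93       -85 ]
[       24        81        65 ]

Matrix multiplication: (PQ)[i][j] = sum over k of P[i][k] * Q[k][j].
  (PQ)[0][0] = (-11)*(7) + (8)*(10) + (-1)*(-11) = 14
  (PQ)[0][1] = (-11)*(14) + (8)*(14) + (-1)*(-13) = -29
  (PQ)[0][2] = (-11)*(12) + (8)*(13) + (-1)*(-13) = -15
  (PQ)[1][0] = (-6)*(7) + (4)*(10) + (5)*(-11) = -57
  (PQ)[1][1] = (-6)*(14) + (4)*(14) + (5)*(-13) = -93
  (PQ)[1][2] = (-6)*(12) + (4)*(13) + (5)*(-13) = -85
  (PQ)[2][0] = (13)*(7) + (-10)*(10) + (-3)*(-11) = 24
  (PQ)[2][1] = (13)*(14) + (-10)*(14) + (-3)*(-13) = 81
  (PQ)[2][2] = (13)*(12) + (-10)*(13) + (-3)*(-13) = 65
PQ =
[       14       -29       -15 ]
[      -57       -93       -85 ]
[       24        81        65 ]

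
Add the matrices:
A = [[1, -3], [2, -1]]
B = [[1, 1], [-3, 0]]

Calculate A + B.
[[2, -2], [-1, -1]]

Add corresponding elements:
(1)+(1)=2
(-3)+(1)=-2
(2)+(-3)=-1
(-1)+(0)=-1
A + B = [[2, -2], [-1, -1]]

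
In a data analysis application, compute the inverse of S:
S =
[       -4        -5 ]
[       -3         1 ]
det(S) = -19
S⁻¹ =
[    -1/19     -5/19 ]
[    -3/19      4/19 ]

For a 2×2 matrix S = [[a, b], [c, d]] with det(S) ≠ 0, S⁻¹ = (1/det(S)) * [[d, -b], [-c, a]].
det(S) = (-4)*(1) - (-5)*(-3) = -4 - 15 = -19.
S⁻¹ = (1/-19) * [[1, 5], [3, -4]].
Dividing each entry by -19 and reducing:
S⁻¹ =
[    -1/19     -5/19 ]
[    -3/19      4/19 ]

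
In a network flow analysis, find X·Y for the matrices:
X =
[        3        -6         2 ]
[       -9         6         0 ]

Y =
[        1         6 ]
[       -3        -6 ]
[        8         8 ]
XY =
[       37        70 ]
[      -27       -90 ]

Matrix multiplication: (XY)[i][j] = sum over k of X[i][k] * Y[k][j].
  (XY)[0][0] = (3)*(1) + (-6)*(-3) + (2)*(8) = 37
  (XY)[0][1] = (3)*(6) + (-6)*(-6) + (2)*(8) = 70
  (XY)[1][0] = (-9)*(1) + (6)*(-3) + (0)*(8) = -27
  (XY)[1][1] = (-9)*(6) + (6)*(-6) + (0)*(8) = -90
XY =
[       37        70 ]
[      -27       -90 ]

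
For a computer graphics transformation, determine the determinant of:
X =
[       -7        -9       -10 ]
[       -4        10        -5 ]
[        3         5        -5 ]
det(X) = 990

Expand along row 0 (cofactor expansion): det(X) = a*(e*i - f*h) - b*(d*i - f*g) + c*(d*h - e*g), where the 3×3 is [[a, b, c], [d, e, f], [g, h, i]].
Minor M_00 = (10)*(-5) - (-5)*(5) = -50 + 25 = -25.
Minor M_01 = (-4)*(-5) - (-5)*(3) = 20 + 15 = 35.
Minor M_02 = (-4)*(5) - (10)*(3) = -20 - 30 = -50.
det(X) = (-7)*(-25) - (-9)*(35) + (-10)*(-50) = 175 + 315 + 500 = 990.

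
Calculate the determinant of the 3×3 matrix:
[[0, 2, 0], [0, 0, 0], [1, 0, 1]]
0

Expansion along first row:
det = 0·det([[0,0],[0,1]]) - 2·det([[0,0],[1,1]]) + 0·det([[0,0],[1,0]])
    = 0·(0·1 - 0·0) - 2·(0·1 - 0·1) + 0·(0·0 - 0·1)
    = 0·0 - 2·0 + 0·0
    = 0 + 0 + 0 = 0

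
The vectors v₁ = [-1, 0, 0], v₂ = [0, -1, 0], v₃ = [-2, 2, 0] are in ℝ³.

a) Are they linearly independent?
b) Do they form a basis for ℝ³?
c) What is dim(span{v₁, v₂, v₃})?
Not independent, not a basis, dim(span) = 2

Check whether v₃ can be written as a linear combination of v₁ and v₂.
v₃ = (2)·v₁ + (-2)·v₂ = [-2, 2, 0], so the three vectors are linearly dependent.
Thus they do not form a basis for ℝ³, and dim(span{v₁, v₂, v₃}) = 2 (spanned by v₁ and v₂).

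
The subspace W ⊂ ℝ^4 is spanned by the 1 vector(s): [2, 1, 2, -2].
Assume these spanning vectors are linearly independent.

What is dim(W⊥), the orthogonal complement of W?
dim(W⊥) = 3

For any subspace W of ℝ^n, dim(W) + dim(W⊥) = n (the whole-space dimension).
Here the given 1 vectors are linearly independent, so dim(W) = 1.
Thus dim(W⊥) = n - dim(W) = 4 - 1 = 3.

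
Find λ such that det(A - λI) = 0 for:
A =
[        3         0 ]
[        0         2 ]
λ = 2, 3

Solve det(A - λI) = 0. For a 2×2 matrix the characteristic equation is λ² - (trace)λ + det = 0.
trace(A) = a + d = 3 + 2 = 5.
det(A) = a*d - b*c = (3)*(2) - (0)*(0) = 6 - 0 = 6.
Characteristic equation: λ² - (5)λ + (6) = 0.
Discriminant = (5)² - 4*(6) = 25 - 24 = 1.
λ = (5 ± √1) / 2 = (5 ± 1) / 2 = 2, 3.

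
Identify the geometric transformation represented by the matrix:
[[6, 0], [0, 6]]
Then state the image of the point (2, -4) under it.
uniform scaling by factor 6; image of (2, -4) is (12, -24)

This is a diagonal matrix with equal entries 6, so it scales both axes by the same factor 6.
The matrix [[6, 0], [0, 6]] represents: uniform scaling by factor 6.
Applying it to (2, -4): [6·2 + 0·-4, 0·2 + 6·-4] = (12, -24).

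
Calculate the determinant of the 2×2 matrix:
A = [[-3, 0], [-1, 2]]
-6

For A = [[a, b], [c, d]], det(A) = a*d - b*c.
det(A) = (-3)*(2) - (0)*(-1) = -6 - 0 = -6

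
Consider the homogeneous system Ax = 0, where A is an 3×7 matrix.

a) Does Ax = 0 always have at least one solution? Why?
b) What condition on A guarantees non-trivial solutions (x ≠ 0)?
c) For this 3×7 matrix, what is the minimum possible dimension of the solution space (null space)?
a) Yes, x = 0 is always a solution. b) When A has linearly dependent columns (rank < n). c) Minimum nullity = 4.

a) x = 0 satisfies A·0 = 0, so the zero vector is always a solution.
b) Non-trivial solutions exist iff the columns of A are linearly dependent, equivalently rank(A) < n (the number of columns).
c) By rank-nullity, rank(A) + nullity(A) = n = 7. Since A has only 3 rows, rank(A) ≤ 3, so nullity(A) ≥ 7 - 3 = 4.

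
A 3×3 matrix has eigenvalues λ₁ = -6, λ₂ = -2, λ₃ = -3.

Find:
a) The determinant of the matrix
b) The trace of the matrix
det = -36, trace = -11

Two standard eigenvalue identities:
- det(A) equals the product of the eigenvalues (counted with multiplicity).
- trace(A) equals the sum of the eigenvalues.
det(A) = (-6)*(-2)*(-3) = -36.
trace(A) = -6 - 2 - 3 = -11.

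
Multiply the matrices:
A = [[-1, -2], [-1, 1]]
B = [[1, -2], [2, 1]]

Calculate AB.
[[-5, 0], [1, 3]]

Each entry (i,j) of AB = sum over k of A[i][k]*B[k][j].
(AB)[0][0] = (-1)*(1) + (-2)*(2) = -5
(AB)[0][1] = (-1)*(-2) + (-2)*(1) = 0
(AB)[1][0] = (-1)*(1) + (1)*(2) = 1
(AB)[1][1] = (-1)*(-2) + (1)*(1) = 3
AB = [[-5, 0], [1, 3]]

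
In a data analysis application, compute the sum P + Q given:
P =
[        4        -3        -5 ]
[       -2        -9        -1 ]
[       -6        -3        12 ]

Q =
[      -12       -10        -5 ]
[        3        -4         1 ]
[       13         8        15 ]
P + Q =
[       -8       -13       -10 ]
[        1       -13         0 ]
[        7         5        27 ]

Matrix addition is elementwise: (P+Q)[i][j] = P[i][j] + Q[i][j].
  (P+Q)[0][0] = (4) + (-12) = -8
  (P+Q)[0][1] = (-3) + (-10) = -13
  (P+Q)[0][2] = (-5) + (-5) = -10
  (P+Q)[1][0] = (-2) + (3) = 1
  (P+Q)[1][1] = (-9) + (-4) = -13
  (P+Q)[1][2] = (-1) + (1) = 0
  (P+Q)[2][0] = (-6) + (13) = 7
  (P+Q)[2][1] = (-3) + (8) = 5
  (P+Q)[2][2] = (12) + (15) = 27
P + Q =
[       -8       -13       -10 ]
[        1       -13         0 ]
[        7         5        27 ]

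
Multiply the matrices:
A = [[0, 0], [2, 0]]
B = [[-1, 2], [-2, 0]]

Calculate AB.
[[0, 0], [-2, 4]]

Each entry (i,j) of AB = sum over k of A[i][k]*B[k][j].
(AB)[0][0] = (0)*(-1) + (0)*(-2) = 0
(AB)[0][1] = (0)*(2) + (0)*(0) = 0
(AB)[1][0] = (2)*(-1) + (0)*(-2) = -2
(AB)[1][1] = (2)*(2) + (0)*(0) = 4
AB = [[0, 0], [-2, 4]]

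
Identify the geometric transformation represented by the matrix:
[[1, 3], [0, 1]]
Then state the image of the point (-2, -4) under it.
horizontal shear with factor 3; image of (-2, -4) is (-14, -4)

The matrix [[1, k], [0, 1]] sends (x, y) to (x + 3y, y), leaving the y-coordinate fixed: a horizontal shear.
The matrix [[1, 3], [0, 1]] represents: horizontal shear with factor 3.
Applying it to (-2, -4): [1·-2 + 3·-4, 0·-2 + 1·-4] = (-14, -4).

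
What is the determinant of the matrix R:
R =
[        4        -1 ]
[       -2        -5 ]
det(R) = -22

For a 2×2 matrix [[a, b], [c, d]], det = a*d - b*c.
det(R) = (4)*(-5) - (-1)*(-2) = -20 - 2 = -22.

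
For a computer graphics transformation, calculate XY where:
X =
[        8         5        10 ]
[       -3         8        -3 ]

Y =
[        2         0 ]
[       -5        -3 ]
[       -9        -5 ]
XY =
[      -99       -65 ]
[      -19        -9 ]

Matrix multiplication: (XY)[i][j] = sum over k of X[i][k] * Y[k][j].
  (XY)[0][0] = (8)*(2) + (5)*(-5) + (10)*(-9) = -99
  (XY)[0][1] = (8)*(0) + (5)*(-3) + (10)*(-5) = -65
  (XY)[1][0] = (-3)*(2) + (8)*(-5) + (-3)*(-9) = -19
  (XY)[1][1] = (-3)*(0) + (8)*(-3) + (-3)*(-5) = -9
XY =
[      -99       -65 ]
[      -19        -9 ]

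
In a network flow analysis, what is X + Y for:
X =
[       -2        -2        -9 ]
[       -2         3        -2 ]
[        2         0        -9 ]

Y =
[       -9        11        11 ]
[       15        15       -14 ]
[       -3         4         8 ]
X + Y =
[      -11         9         2 ]
[       13        18       -16 ]
[       -1         4        -1 ]

Matrix addition is elementwise: (X+Y)[i][j] = X[i][j] + Y[i][j].
  (X+Y)[0][0] = (-2) + (-9) = -11
  (X+Y)[0][1] = (-2) + (11) = 9
  (X+Y)[0][2] = (-9) + (11) = 2
  (X+Y)[1][0] = (-2) + (15) = 13
  (X+Y)[1][1] = (3) + (15) = 18
  (X+Y)[1][2] = (-2) + (-14) = -16
  (X+Y)[2][0] = (2) + (-3) = -1
  (X+Y)[2][1] = (0) + (4) = 4
  (X+Y)[2][2] = (-9) + (8) = -1
X + Y =
[      -11         9         2 ]
[       13        18       -16 ]
[       -1         4        -1 ]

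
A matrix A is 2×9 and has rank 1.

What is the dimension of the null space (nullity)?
8

The rank-nullity theorem for an m×n matrix states:
rank(A) + nullity(A) = n (the number of columns).
Here n = 9 and rank(A) = 1, so nullity(A) = 9 - 1 = 8.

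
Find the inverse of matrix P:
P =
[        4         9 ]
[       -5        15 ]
det(P) = 105
P⁻¹ =
[      1/7     -3/35 ]
[     1/21     4/105 ]

For a 2×2 matrix P = [[a, b], [c, d]] with det(P) ≠ 0, P⁻¹ = (1/det(P)) * [[d, -b], [-c, a]].
det(P) = (4)*(15) - (9)*(-5) = 60 + 45 = 105.
P⁻¹ = (1/105) * [[15, -9], [5, 4]].
Dividing each entry by 105 and reducing:
P⁻¹ =
[      1/7     -3/35 ]
[     1/21     4/105 ]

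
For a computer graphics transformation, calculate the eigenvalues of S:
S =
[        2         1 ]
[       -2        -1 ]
λ = 0, 1

Solve det(S - λI) = 0. For a 2×2 matrix the characteristic equation is λ² - (trace)λ + det = 0.
trace(S) = a + d = 2 - 1 = 1.
det(S) = a*d - b*c = (2)*(-1) - (1)*(-2) = -2 + 2 = 0.
Characteristic equation: λ² - (1)λ + (0) = 0.
Discriminant = (1)² - 4*(0) = 1 - 0 = 1.
λ = (1 ± √1) / 2 = (1 ± 1) / 2 = 0, 1.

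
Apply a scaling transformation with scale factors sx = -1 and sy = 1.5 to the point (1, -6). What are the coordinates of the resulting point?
(-1, -9.0)

Scaling matrix:
[[-1, 0], [0, 1.50]]
Result: (1 × -1, -6 × 1.5) = (-1, -9.0)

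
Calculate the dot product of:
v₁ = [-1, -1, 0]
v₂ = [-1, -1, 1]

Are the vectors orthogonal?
2, No

The dot product is the sum of products of corresponding components.
v₁·v₂ = (-1)*(-1) + (-1)*(-1) + (0)*(1) = 1 + 1 + 0 = 2.
Two vectors are orthogonal iff their dot product is 0; here the dot product is 2, so the vectors are not orthogonal.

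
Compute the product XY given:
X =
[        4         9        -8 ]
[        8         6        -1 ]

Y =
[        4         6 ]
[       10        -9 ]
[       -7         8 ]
XY =
[      162      -121 ]
[       99       -14 ]

Matrix multiplication: (XY)[i][j] = sum over k of X[i][k] * Y[k][j].
  (XY)[0][0] = (4)*(4) + (9)*(10) + (-8)*(-7) = 162
  (XY)[0][1] = (4)*(6) + (9)*(-9) + (-8)*(8) = -121
  (XY)[1][0] = (8)*(4) + (6)*(10) + (-1)*(-7) = 99
  (XY)[1][1] = (8)*(6) + (6)*(-9) + (-1)*(8) = -14
XY =
[      162      -121 ]
[       99       -14 ]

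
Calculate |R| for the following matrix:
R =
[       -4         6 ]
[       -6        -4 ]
det(R) = 52

For a 2×2 matrix [[a, b], [c, d]], det = a*d - b*c.
det(R) = (-4)*(-4) - (6)*(-6) = 16 + 36 = 52.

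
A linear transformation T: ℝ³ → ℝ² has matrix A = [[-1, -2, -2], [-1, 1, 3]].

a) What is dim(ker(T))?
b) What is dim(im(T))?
dim(ker) = 1, dim(im) = 2

The two rows are not scalar multiples of one another (no single k satisfies row 2 = k × row 1), so they are linearly independent.
Thus rank(A) = 2.
dim(im(T)) = rank(A) = 2.
By the rank-nullity theorem applied to T: ℝ³ → ℝ², rank(A) + nullity(A) = 3 (the domain dimension), so dim(ker(T)) = 3 - 2 = 1.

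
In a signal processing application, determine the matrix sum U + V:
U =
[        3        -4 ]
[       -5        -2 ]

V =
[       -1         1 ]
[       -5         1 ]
U + V =
[        2        -3 ]
[      -10        -1 ]

Matrix addition is elementwise: (U+V)[i][j] = U[i][j] + V[i][j].
  (U+V)[0][0] = (3) + (-1) = 2
  (U+V)[0][1] = (-4) + (1) = -3
  (U+V)[1][0] = (-5) + (-5) = -10
  (U+V)[1][1] = (-2) + (1) = -1
U + V =
[        2        -3 ]
[      -10        -1 ]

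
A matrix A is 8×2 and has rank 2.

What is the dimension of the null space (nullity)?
0

The rank-nullity theorem for an m×n matrix states:
rank(A) + nullity(A) = n (the number of columns).
Here n = 2 and rank(A) = 2, so nullity(A) = 2 - 2 = 0.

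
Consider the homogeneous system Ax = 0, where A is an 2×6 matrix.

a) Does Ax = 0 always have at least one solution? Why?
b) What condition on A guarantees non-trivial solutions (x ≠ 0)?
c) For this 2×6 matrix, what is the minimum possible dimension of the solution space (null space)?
a) Yes, x = 0 is always a solution. b) When A has linearly dependent columns (rank < n). c) Minimum nullity = 4.

a) x = 0 satisfies A·0 = 0, so the zero vector is always a solution.
b) Non-trivial solutions exist iff the columns of A are linearly dependent, equivalently rank(A) < n (the number of columns).
c) By rank-nullity, rank(A) + nullity(A) = n = 6. Since A has only 2 rows, rank(A) ≤ 2, so nullity(A) ≥ 6 - 2 = 4.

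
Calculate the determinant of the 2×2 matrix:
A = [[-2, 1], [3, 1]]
-5

For A = [[a, b], [c, d]], det(A) = a*d - b*c.
det(A) = (-2)*(1) - (1)*(3) = -2 - 3 = -5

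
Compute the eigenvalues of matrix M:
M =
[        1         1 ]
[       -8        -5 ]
λ = -3, -1

Solve det(M - λI) = 0. For a 2×2 matrix the characteristic equation is λ² - (trace)λ + det = 0.
trace(M) = a + d = 1 - 5 = -4.
det(M) = a*d - b*c = (1)*(-5) - (1)*(-8) = -5 + 8 = 3.
Characteristic equation: λ² - (-4)λ + (3) = 0.
Discriminant = (-4)² - 4*(3) = 16 - 12 = 4.
λ = (-4 ± √4) / 2 = (-4 ± 2) / 2 = -3, -1.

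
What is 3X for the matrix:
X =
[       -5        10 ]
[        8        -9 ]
3X =
[      -15        30 ]
[       24       -27 ]

Scalar multiplication is elementwise: (3X)[i][j] = 3 * X[i][j].
  (3X)[0][0] = 3 * (-5) = -15
  (3X)[0][1] = 3 * (10) = 30
  (3X)[1][0] = 3 * (8) = 24
  (3X)[1][1] = 3 * (-9) = -27
3X =
[      -15        30 ]
[       24       -27 ]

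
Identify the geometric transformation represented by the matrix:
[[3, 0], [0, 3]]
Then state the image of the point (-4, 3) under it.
uniform scaling by factor 3; image of (-4, 3) is (-12, 9)

This is a diagonal matrix with equal entries 3, so it scales both axes by the same factor 3.
The matrix [[3, 0], [0, 3]] represents: uniform scaling by factor 3.
Applying it to (-4, 3): [3·-4 + 0·3, 0·-4 + 3·3] = (-12, 9).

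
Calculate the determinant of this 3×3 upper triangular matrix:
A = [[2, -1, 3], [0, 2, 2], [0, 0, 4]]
16

The determinant of a triangular matrix is the product of its diagonal entries (the off-diagonal entries above the diagonal do not affect it).
det(A) = (2) * (2) * (4) = 16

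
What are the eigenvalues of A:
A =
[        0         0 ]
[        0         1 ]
λ = 0, 1

Solve det(A - λI) = 0. For a 2×2 matrix the characteristic equation is λ² - (trace)λ + det = 0.
trace(A) = a + d = 0 + 1 = 1.
det(A) = a*d - b*c = (0)*(1) - (0)*(0) = 0 - 0 = 0.
Characteristic equation: λ² - (1)λ + (0) = 0.
Discriminant = (1)² - 4*(0) = 1 - 0 = 1.
λ = (1 ± √1) / 2 = (1 ± 1) / 2 = 0, 1.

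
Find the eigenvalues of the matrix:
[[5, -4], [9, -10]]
λ = -7 and λ = 2

Characteristic equation: det(A - λI) = 0
λ² - (trace)λ + (det) = 0
λ² - (-5)λ + (-14) = 0
λ² + 5λ - 14 = 0
Solving: λ = -7, 2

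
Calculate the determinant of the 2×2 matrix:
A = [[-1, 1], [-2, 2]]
0

For A = [[a, b], [c, d]], det(A) = a*d - b*c.
det(A) = (-1)*(2) - (1)*(-2) = -2 - -2 = 0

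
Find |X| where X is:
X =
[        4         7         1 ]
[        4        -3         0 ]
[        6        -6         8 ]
det(X) = -326

Expand along row 0 (cofactor expansion): det(X) = a*(e*i - f*h) - b*(d*i - f*g) + c*(d*h - e*g), where the 3×3 is [[a, b, c], [d, e, f], [g, h, i]].
Minor M_00 = (-3)*(8) - (0)*(-6) = -24 - 0 = -24.
Minor M_01 = (4)*(8) - (0)*(6) = 32 - 0 = 32.
Minor M_02 = (4)*(-6) - (-3)*(6) = -24 + 18 = -6.
det(X) = (4)*(-24) - (7)*(32) + (1)*(-6) = -96 - 224 - 6 = -326.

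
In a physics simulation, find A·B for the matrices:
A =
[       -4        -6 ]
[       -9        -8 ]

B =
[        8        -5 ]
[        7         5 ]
AB =
[      -74       -10 ]
[     -128         5 ]

Matrix multiplication: (AB)[i][j] = sum over k of A[i][k] * B[k][j].
  (AB)[0][0] = (-4)*(8) + (-6)*(7) = -74
  (AB)[0][1] = (-4)*(-5) + (-6)*(5) = -10
  (AB)[1][0] = (-9)*(8) + (-8)*(7) = -128
  (AB)[1][1] = (-9)*(-5) + (-8)*(5) = 5
AB =
[      -74       -10 ]
[     -128         5 ]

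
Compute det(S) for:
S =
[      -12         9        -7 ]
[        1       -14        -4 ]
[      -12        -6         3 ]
det(S) = 2415

Expand along row 0 (cofactor expansion): det(S) = a*(e*i - f*h) - b*(d*i - f*g) + c*(d*h - e*g), where the 3×3 is [[a, b, c], [d, e, f], [g, h, i]].
Minor M_00 = (-14)*(3) - (-4)*(-6) = -42 - 24 = -66.
Minor M_01 = (1)*(3) - (-4)*(-12) = 3 - 48 = -45.
Minor M_02 = (1)*(-6) - (-14)*(-12) = -6 - 168 = -174.
det(S) = (-12)*(-66) - (9)*(-45) + (-7)*(-174) = 792 + 405 + 1218 = 2415.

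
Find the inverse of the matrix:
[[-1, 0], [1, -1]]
[[-1, 0], [-1, -1]]

For [[a,b],[c,d]], inverse = (1/det)·[[d,-b],[-c,a]]
det = -1·-1 - 0·1 = 1
Inverse = (1/1)·[[-1, 0], [-1, -1]]
        = [[-1, 0], [-1, -1]]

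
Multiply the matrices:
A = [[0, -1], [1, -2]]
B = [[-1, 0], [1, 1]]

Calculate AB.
[[-1, -1], [-3, -2]]

Each entry (i,j) of AB = sum over k of A[i][k]*B[k][j].
(AB)[0][0] = (0)*(-1) + (-1)*(1) = -1
(AB)[0][1] = (0)*(0) + (-1)*(1) = -1
(AB)[1][0] = (1)*(-1) + (-2)*(1) = -3
(AB)[1][1] = (1)*(0) + (-2)*(1) = -2
AB = [[-1, -1], [-3, -2]]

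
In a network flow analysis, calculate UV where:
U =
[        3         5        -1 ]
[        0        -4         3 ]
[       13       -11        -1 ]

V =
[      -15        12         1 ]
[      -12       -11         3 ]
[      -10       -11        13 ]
UV =
[      -95        -8         5 ]
[       18        11        27 ]
[      -53       288       -33 ]

Matrix multiplication: (UV)[i][j] = sum over k of U[i][k] * V[k][j].
  (UV)[0][0] = (3)*(-15) + (5)*(-12) + (-1)*(-10) = -95
  (UV)[0][1] = (3)*(12) + (5)*(-11) + (-1)*(-11) = -8
  (UV)[0][2] = (3)*(1) + (5)*(3) + (-1)*(13) = 5
  (UV)[1][0] = (0)*(-15) + (-4)*(-12) + (3)*(-10) = 18
  (UV)[1][1] = (0)*(12) + (-4)*(-11) + (3)*(-11) = 11
  (UV)[1][2] = (0)*(1) + (-4)*(3) + (3)*(13) = 27
  (UV)[2][0] = (13)*(-15) + (-11)*(-12) + (-1)*(-10) = -53
  (UV)[2][1] = (13)*(12) + (-11)*(-11) + (-1)*(-11) = 288
  (UV)[2][2] = (13)*(1) + (-11)*(3) + (-1)*(13) = -33
UV =
[      -95        -8         5 ]
[       18        11        27 ]
[      -53       288       -33 ]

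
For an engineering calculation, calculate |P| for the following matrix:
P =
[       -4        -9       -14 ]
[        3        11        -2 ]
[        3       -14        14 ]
det(P) = 978

Expand along row 0 (cofactor expansion): det(P) = a*(e*i - f*h) - b*(d*i - f*g) + c*(d*h - e*g), where the 3×3 is [[a, b, c], [d, e, f], [g, h, i]].
Minor M_00 = (11)*(14) - (-2)*(-14) = 154 - 28 = 126.
Minor M_01 = (3)*(14) - (-2)*(3) = 42 + 6 = 48.
Minor M_02 = (3)*(-14) - (11)*(3) = -42 - 33 = -75.
det(P) = (-4)*(126) - (-9)*(48) + (-14)*(-75) = -504 + 432 + 1050 = 978.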